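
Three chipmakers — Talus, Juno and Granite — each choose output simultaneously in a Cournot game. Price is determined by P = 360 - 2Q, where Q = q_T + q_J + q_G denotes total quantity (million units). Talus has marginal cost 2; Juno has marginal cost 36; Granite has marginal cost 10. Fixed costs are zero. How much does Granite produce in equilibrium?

Talus's profit: π_T = (360 - 2Q)q_T - (2q_T). Setting ∂π_T/∂q_T = 0: 358 - 4q_T - 2(q_J + q_G) = 0.
Juno's profit: π_J = (360 - 2Q)q_J - (36q_J). Setting ∂π_J/∂q_J = 0: 324 - 4q_J - 2(q_T + q_G) = 0.
Granite's first-order condition: 350 - 4q_G - 2(q_T + q_J) = 0.
Adding the 3 conditions: 1032 − 4Q − 4Q = 0, i.e. Q = 129.
Back-substituting: q_T = (358 − 258)/2 = 50, q_J = (324 − 258)/2 = 33, q_G = (350 − 258)/2 = 46.

46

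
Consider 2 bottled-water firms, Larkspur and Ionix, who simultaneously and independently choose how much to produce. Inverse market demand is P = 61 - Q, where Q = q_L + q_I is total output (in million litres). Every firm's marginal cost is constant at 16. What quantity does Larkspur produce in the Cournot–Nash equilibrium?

15

Each firm earns π_i = (61 - Q)q_i - 16q_i.
Setting ∂π_i/∂q_i = 0 with rivals' quantities fixed: 45 - 2q_i - q_j = 0.
By symmetry each firm produces the same amount; substituting q_j = q_i yields q_i = 45/3 = 15.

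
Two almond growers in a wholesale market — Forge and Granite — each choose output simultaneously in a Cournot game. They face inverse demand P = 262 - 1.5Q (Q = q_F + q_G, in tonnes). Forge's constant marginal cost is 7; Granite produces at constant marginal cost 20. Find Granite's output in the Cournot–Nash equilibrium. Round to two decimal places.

50.89

Forge's profit: π_F = (262 - 1.5Q)q_F - (7q_F). Setting ∂π_F/∂q_F = 0: 255 - 3q_F - (3/2)(q_G) = 0.
Granite's profit: π_G = (262 - 1.5Q)q_G - (20q_G). Setting ∂π_G/∂q_G = 0: 242 - 3q_G - (3/2)(q_F) = 0.
So q_F = (255 - (3/2)q_G)/3 and q_G = (242 - (3/2)q_F)/3.
Substituting one into the other gives q_F = 536/9 and q_G = 458/9.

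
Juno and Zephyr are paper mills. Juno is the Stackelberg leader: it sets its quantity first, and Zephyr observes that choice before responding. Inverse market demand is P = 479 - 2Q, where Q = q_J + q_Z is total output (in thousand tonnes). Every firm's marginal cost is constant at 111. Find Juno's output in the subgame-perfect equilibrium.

92

Solve by backward induction. Given q_J, the follower Zephyr maximises π_Z = (479 - 2q_J - 2q_Z)q_Z - 111q_Z.
∂π_Z/∂q_Z = 368 - 2q_J - 4q_Z = 0 gives the reaction function q_Z = (368 - 2q_J)/4.
Juno substitutes q_Z(q_J) into its own profit: π_J = q_J(479 - 2q_J - (368 - 2q_J)/2) - 111q_J = (295 - q_J)q_J - 111q_J.
Leader FOC: 184 - 2q_J = 0, so q_J = 92.
Then q_Z = (368 - 2·92)/4 = 46.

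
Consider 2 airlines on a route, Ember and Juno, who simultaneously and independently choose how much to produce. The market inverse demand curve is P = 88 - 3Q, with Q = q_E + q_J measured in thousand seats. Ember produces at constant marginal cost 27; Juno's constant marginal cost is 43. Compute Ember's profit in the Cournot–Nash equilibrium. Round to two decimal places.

219.59

Ember's profit: π_E = (88 - 3Q)q_E - (27q_E). Setting ∂π_E/∂q_E = 0: 61 - 6q_E - 3(q_J) = 0.
Juno's profit: π_J = (88 - 3Q)q_J - (43q_J). Setting ∂π_J/∂q_J = 0: 45 - 6q_J - 3(q_E) = 0.
Rearranging gives the reaction functions q_E = (61 - 3q_J)/6 and q_J = (45 - 3q_E)/6.
Substituting one into the other gives q_E = 77/9 and q_J = 29/9.
Price P = 88 - 3·(106/9) = 158/3.
Ember's profit: (158/3 - 27)·(77/9) = 219.5926.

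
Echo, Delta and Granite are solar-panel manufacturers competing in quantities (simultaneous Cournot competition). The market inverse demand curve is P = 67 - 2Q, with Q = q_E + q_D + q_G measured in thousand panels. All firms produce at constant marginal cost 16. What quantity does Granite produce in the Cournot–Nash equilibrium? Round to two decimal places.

A representative firm's profit is π_i = q_i(67 - 2Q) - 16q_i.
First-order condition (treating rivals' output as given): 51 - 4q_i - 2·Σ_{j≠i} q_j = 0.
With identical firms every q_j equals q_i, so Σ_{j≠i} q_j = 2q_i and 51 = 8q_i, giving q_i = 51/8.

6.38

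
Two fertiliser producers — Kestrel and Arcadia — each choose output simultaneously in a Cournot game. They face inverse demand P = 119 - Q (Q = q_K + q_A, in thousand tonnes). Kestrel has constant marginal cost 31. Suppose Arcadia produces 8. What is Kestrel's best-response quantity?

40

With the rival's output fixed at 8, Kestrel's profit is π_K = (119 - 8 - q_K)q_K - (31q_K) = (111 - q_K)q_K - (31q_K).
∂π_K/∂q_K = 80 - 2q_K = 0, so q_K = 40.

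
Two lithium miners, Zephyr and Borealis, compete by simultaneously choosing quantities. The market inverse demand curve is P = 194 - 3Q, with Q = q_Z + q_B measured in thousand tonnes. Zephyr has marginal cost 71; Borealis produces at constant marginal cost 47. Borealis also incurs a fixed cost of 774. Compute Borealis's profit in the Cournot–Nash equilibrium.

Zephyr's profit: π_Z = (194 - 3Q)q_Z - (71q_Z). Setting ∂π_Z/∂q_Z = 0: 123 - 6q_Z - 3(q_B) = 0.
Borealis's profit: π_B = (194 - 3Q)q_B - (47q_B). Setting ∂π_B/∂q_B = 0: 147 - 6q_B - 3(q_Z) = 0.
So q_Z = (123 - 3q_B)/6 and q_B = (147 - 3q_Z)/6.
Substituting one into the other gives q_Z = 11 and q_B = 19.
Price P = 194 - 3·30 = 104.
Borealis's profit: (104 - 47)·19 - 774 = 309.

309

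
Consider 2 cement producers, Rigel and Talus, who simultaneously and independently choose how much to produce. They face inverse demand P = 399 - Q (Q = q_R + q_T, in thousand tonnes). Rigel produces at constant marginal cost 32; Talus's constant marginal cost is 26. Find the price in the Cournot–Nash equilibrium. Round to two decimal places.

Rigel's profit: π_R = (399 - Q)q_R - (32q_R). Setting ∂π_R/∂q_R = 0: 367 - 2q_R - (q_T) = 0.
Talus's first-order condition: 373 - 2q_T - (q_R) = 0.
Best responses: q_R = (367 - q_T)/2, q_T = (373 - q_R)/2.
Substituting one into the other gives q_R = 361/3 and q_T = 379/3.
Total output Q = 740/3, so price P = 399 - 740/3 = 457/3.

152.33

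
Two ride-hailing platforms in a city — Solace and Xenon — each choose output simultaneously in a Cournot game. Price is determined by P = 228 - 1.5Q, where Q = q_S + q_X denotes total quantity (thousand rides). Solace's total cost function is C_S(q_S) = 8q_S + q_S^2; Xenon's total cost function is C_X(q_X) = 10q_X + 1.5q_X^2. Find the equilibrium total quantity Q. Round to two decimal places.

63.17

Solace's profit: π_S = (228 - 1.5Q)q_S - (8q_S + q_S²). Setting ∂π_S/∂q_S = 0: 220 - 5q_S - (3/2)(q_X) = 0.
Xenon's first-order condition: 218 - 6q_X - (3/2)(q_S) = 0.
Best responses: q_S = (220 - (3/2)q_X)/5, q_X = (218 - (3/2)q_S)/6.
Substituting one into the other gives q_S = 1324/37 and q_X = 27.3874.
Total output Q = 1324/37 + 27.3874 = 63.1712.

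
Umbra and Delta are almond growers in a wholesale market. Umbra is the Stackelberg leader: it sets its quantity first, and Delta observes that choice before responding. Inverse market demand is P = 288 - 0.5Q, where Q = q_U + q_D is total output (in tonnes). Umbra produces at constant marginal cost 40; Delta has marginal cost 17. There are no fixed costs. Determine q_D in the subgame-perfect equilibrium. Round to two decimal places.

Solve by backward induction. Given q_U, the follower Delta maximises π_D = (288 - (1/2)q_U - (1/2)q_D)q_D - 17q_D.
∂π_D/∂q_D = 271 - (1/2)q_U - q_D = 0 gives the reaction function q_D = (271 - (1/2)q_U).
Umbra substitutes q_D(q_U) into its own profit: π_U = q_U(288 - (1/2)q_U - (271 - (1/2)q_U)/2) - 40q_U = (305/2 - (1/4)q_U)q_U - 40q_U.
The leader's first-order condition 225/2 - (1/2)q_U = 0 yields q_U = 225.
Then q_D = (271 - (1/2)·225) = 317/2.

158.50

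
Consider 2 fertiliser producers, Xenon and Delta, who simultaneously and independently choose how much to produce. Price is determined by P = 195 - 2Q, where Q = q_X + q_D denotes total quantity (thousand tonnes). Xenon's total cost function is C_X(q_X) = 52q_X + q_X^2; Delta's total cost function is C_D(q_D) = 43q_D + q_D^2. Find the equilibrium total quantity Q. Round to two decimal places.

Xenon's profit: π_X = (195 - 2Q)q_X - (52q_X + q_X²). Setting ∂π_X/∂q_X = 0: 143 - 6q_X - 2(q_D) = 0.
Delta's profit: π_D = (195 - 2Q)q_D - (43q_D + q_D²). Setting ∂π_D/∂q_D = 0: 152 - 6q_D - 2(q_X) = 0.
Best responses: q_X = (143 - 2q_D)/6, q_D = (152 - 2q_X)/6.
Solving the pair: q_X = 277/16, q_D = 313/16.
Total output Q = 277/16 + 313/16 = 295/8.

36.88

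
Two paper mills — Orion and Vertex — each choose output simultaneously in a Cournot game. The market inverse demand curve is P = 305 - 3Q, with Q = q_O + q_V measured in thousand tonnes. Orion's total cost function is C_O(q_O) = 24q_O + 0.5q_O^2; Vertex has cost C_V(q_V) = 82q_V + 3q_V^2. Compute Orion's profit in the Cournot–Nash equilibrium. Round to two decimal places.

Orion's profit: π_O = (305 - 3Q)q_O - (24q_O + (1/2)q_O²). Setting ∂π_O/∂q_O = 0: 281 - 7q_O - 3(q_V) = 0.
Vertex's profit: π_V = (305 - 3Q)q_V - (82q_V + 3q_V²). Setting ∂π_V/∂q_V = 0: 223 - 12q_V - 3(q_O) = 0.
Rearranging gives the reaction functions q_O = (281 - 3q_V)/7 and q_V = (223 - 3q_O)/12.
Solving the pair: q_O = 901/25, q_V = 718/75.
Price P = 305 - 3·45.6133 = 168.1600.
Orion's profit: 168.1600·(901/25) - 24·(901/25) - (1/2)(901/25)² = 4546.0856.

4546.09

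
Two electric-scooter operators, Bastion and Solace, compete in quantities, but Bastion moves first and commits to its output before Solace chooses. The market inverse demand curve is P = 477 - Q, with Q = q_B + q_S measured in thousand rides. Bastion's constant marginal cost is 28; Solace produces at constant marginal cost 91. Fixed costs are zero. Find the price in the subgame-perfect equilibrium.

156

The follower Solace best-responds to any q_B: π_S = (477 - Q)q_S - 91q_S.
Follower FOC: 386 - q_B - 2q_S = 0, so q_S(q_B) = (386 - q_B)/2.
The leader anticipates this reaction. Substituting into P = 477 - Q gives P = 284 - (1/2)q_B, so π_B = (284 - (1/2)q_B)q_B - 28q_B.
Leader FOC: 256 - q_B = 0, so q_B = 256.
Then q_S = (386 - 256)/2 = 65.
Total output Q = 321, so price P = 477 - 321 = 156.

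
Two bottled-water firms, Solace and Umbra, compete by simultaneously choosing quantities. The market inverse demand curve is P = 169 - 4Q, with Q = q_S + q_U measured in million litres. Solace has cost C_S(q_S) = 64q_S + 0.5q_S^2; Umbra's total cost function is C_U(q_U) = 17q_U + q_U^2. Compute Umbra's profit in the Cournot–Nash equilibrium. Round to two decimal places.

Solace's profit: π_S = (169 - 4Q)q_S - (64q_S + (1/2)q_S²). Setting ∂π_S/∂q_S = 0: 105 - 9q_S - 4(q_U) = 0.
Umbra's profit: π_U = (169 - 4Q)q_U - (17q_U + q_U²). Setting ∂π_U/∂q_U = 0: 152 - 10q_U - 4(q_S) = 0.
Best responses: q_S = (105 - 4q_U)/9, q_U = (152 - 4q_S)/10.
Substituting one into the other gives q_S = 221/37 and q_U = 474/37.
Price P = 169 - 4·(695/37) = 93.8649.
Umbra's profit: 93.8649·(474/37) - 17·(474/37) - (474/37)² = 820.5844.

820.58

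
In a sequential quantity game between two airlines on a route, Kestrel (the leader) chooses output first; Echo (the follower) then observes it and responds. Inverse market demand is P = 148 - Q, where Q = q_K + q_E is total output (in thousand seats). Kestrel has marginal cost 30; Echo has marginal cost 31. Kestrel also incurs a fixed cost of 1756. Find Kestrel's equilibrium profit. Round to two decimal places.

14.13

Solve by backward induction. Given q_K, the follower Echo maximises π_E = (148 - q_K - q_E)q_E - 31q_E.
∂π_E/∂q_E = 117 - q_K - 2q_E = 0 gives the reaction function q_E = (117 - q_K)/2.
The leader anticipates this reaction. Substituting into P = 148 - Q gives P = 179/2 - (1/2)q_K, so π_K = (179/2 - (1/2)q_K)q_K - 30q_K.
Maximising: ∂π_K/∂q_K = 119/2 - q_K = 0, giving q_K = 119/2.
Then q_E = (117 - 119/2)/2 = 115/4.
Price P = 148 - 353/4 = 239/4.
Kestrel's profit: (239/4 - 30)·(119/2) - 1756 = 113/8.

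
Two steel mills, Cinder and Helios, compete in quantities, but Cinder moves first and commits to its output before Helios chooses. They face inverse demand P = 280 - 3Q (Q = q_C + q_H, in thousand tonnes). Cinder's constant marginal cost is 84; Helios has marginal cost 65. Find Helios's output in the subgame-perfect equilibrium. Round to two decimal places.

21.08

The follower Helios best-responds to any q_C: π_H = (280 - 3Q)q_H - 65q_H.
Follower FOC: 215 - 3q_C - 6q_H = 0, so q_H(q_C) = (215 - 3q_C)/6.
The leader anticipates this reaction. Substituting into P = 280 - 3Q gives P = 345/2 - (3/2)q_C, so π_C = (345/2 - (3/2)q_C)q_C - 84q_C.
Maximising: ∂π_C/∂q_C = 177/2 - 3q_C = 0, giving q_C = 59/2.
Then q_H = (215 - 3·(59/2))/6 = 253/12.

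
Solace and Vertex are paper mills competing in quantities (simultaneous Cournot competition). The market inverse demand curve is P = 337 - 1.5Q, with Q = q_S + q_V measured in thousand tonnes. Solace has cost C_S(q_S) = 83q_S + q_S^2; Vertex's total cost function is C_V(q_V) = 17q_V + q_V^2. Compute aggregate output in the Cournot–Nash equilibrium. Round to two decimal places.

Solace's profit: π_S = (337 - 1.5Q)q_S - (83q_S + q_S²). Setting ∂π_S/∂q_S = 0: 254 - 5q_S - (3/2)(q_V) = 0.
Vertex's first-order condition: 320 - 5q_V - (3/2)(q_S) = 0.
Best responses: q_S = (254 - (3/2)q_V)/5, q_V = (320 - (3/2)q_S)/5.
Substituting one into the other gives q_S = 34.7253 and q_V = 53.5824.
Total output Q = 34.7253 + 53.5824 = 1148/13.

88.31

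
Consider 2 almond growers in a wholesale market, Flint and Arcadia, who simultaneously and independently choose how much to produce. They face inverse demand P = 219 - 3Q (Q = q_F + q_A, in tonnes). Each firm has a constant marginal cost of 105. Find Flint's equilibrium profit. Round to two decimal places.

481.33

A representative firm's profit is π_i = q_i(219 - 3Q) - 105q_i.
First-order condition (treating rivals' output as given): 114 - 6q_i - 3q_j = 0.
With identical firms every q_j equals q_i, so q_j = q_i and 114 = 9q_i, giving q_i = 38/3.
Price P = 219 - 3·(76/3) = 143.
Flint's profit: (143 - 105)·(38/3) = 1444/3.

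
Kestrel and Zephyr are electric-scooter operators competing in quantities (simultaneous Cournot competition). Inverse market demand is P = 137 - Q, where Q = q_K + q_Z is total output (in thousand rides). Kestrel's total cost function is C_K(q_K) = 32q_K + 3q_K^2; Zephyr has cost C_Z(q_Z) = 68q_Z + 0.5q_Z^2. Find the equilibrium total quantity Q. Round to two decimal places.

Kestrel's profit: π_K = (137 - Q)q_K - (32q_K + 3q_K²). Setting ∂π_K/∂q_K = 0: 105 - 8q_K - (q_Z) = 0.
Zephyr's first-order condition: 69 - 3q_Z - (q_K) = 0.
Rearranging gives the reaction functions q_K = (105 - q_Z)/8 and q_Z = (69 - q_K)/3.
Solving the pair: q_K = 246/23, q_Z = 447/23.
Total output Q = 246/23 + 447/23 = 693/23.

30.13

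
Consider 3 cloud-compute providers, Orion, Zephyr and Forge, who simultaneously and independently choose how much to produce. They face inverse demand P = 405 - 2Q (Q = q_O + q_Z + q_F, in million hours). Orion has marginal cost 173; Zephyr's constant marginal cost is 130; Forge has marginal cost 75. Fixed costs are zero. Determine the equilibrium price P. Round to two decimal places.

195.75

Orion's profit: π_O = (405 - 2Q)q_O - (173q_O). Setting ∂π_O/∂q_O = 0: 232 - 4q_O - 2(q_Z + q_F) = 0.
Zephyr's profit: π_Z = (405 - 2Q)q_Z - (130q_Z). Setting ∂π_Z/∂q_Z = 0: 275 - 4q_Z - 2(q_O + q_F) = 0.
Forge's first-order condition: 330 - 4q_F - 2(q_O + q_Z) = 0.
Adding the 3 first-order conditions: 837 − 8Q = 0, so Q = 837/8.
Back-substituting: q_O = (232 − 837/4)/2 = 91/8, q_Z = (275 − 837/4)/2 = 263/8, q_F = (330 − 837/4)/2 = 483/8.
Total output Q = 837/8, so price P = 405 - 2·(837/8) = 783/4.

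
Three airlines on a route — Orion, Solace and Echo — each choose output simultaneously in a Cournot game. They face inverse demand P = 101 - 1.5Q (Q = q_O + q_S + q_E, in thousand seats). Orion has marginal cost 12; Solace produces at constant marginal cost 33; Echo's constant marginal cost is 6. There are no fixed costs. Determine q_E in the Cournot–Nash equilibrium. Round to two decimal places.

Orion's profit: π_O = (101 - 1.5Q)q_O - (12q_O). Setting ∂π_O/∂q_O = 0: 89 - 3q_O - (3/2)(q_S + q_E) = 0.
Solace's first-order condition: 68 - 3q_S - (3/2)(q_O + q_E) = 0.
Echo's profit: π_E = (101 - 1.5Q)q_E - (6q_E). Setting ∂π_E/∂q_E = 0: 95 - 3q_E - (3/2)(q_O + q_S) = 0.
Adding the 3 first-order conditions: 252 − 6Q = 0, so Q = 42.
Back-substituting: q_O = (89 − 63)/(3/2) = 52/3, q_S = (68 − 63)/(3/2) = 10/3, q_E = (95 − 63)/(3/2) = 64/3.

21.33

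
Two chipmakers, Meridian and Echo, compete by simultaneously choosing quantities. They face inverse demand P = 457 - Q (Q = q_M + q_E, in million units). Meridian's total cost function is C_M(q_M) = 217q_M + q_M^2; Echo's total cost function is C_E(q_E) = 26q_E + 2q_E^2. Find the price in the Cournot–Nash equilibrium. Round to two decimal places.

Meridian's profit: π_M = (457 - Q)q_M - (217q_M + q_M²). Setting ∂π_M/∂q_M = 0: 240 - 4q_M - (q_E) = 0.
Echo's profit: π_E = (457 - Q)q_E - (26q_E + 2q_E²). Setting ∂π_E/∂q_E = 0: 431 - 6q_E - (q_M) = 0.
So q_M = (240 - q_E)/4 and q_E = (431 - q_M)/6.
Solving the pair: q_M = 1009/23, q_E = 1484/23.
Total output Q = 108.3913, so price P = 457 - 108.3913 = 348.6087.

348.61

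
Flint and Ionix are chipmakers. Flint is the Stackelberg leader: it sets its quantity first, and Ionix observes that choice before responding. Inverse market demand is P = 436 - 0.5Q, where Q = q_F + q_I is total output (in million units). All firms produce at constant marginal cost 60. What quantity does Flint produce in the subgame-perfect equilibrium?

376

The follower Ionix best-responds to any q_F: π_I = (436 - 0.5Q)q_I - 60q_I.
∂π_I/∂q_I = 376 - (1/2)q_F - q_I = 0 gives the reaction function q_I = (376 - (1/2)q_F).
Flint substitutes q_I(q_F) into its own profit: π_F = q_F(436 - (1/2)q_F - (376 - (1/2)q_F)/2) - 60q_F = (248 - (1/4)q_F)q_F - 60q_F.
Leader FOC: 188 - (1/2)q_F = 0, so q_F = 376.
Then q_I = (376 - (1/2)·376) = 188.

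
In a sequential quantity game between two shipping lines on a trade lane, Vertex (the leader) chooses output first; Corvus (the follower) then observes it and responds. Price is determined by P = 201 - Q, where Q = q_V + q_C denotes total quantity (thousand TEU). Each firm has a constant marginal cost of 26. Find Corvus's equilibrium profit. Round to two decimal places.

1914.06

Solve by backward induction. Given q_V, the follower Corvus maximises π_C = (201 - q_V - q_C)q_C - 26q_C.
Setting the follower's marginal profit to zero, 175 - q_V - 2q_C = 0, i.e. q_C = (175 - q_V)/2.
Vertex substitutes q_C(q_V) into its own profit: π_V = q_V(201 - q_V - (175 - q_V)/2) - 26q_V = (227/2 - (1/2)q_V)q_V - 26q_V.
The leader's first-order condition 175/2 - q_V = 0 yields q_V = 175/2.
Then q_C = (175 - 175/2)/2 = 175/4.
Price P = 201 - 525/4 = 279/4.
Corvus's profit: (279/4 - 26)·(175/4) = 1914.0625.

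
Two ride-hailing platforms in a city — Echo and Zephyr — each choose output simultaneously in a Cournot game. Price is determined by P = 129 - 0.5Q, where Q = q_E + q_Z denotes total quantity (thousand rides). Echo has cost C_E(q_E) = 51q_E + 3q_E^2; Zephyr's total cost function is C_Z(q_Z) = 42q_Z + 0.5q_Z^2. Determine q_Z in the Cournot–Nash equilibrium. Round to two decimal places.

41.45

Echo's profit: π_E = (129 - 0.5Q)q_E - (51q_E + 3q_E²). Setting ∂π_E/∂q_E = 0: 78 - 7q_E - (1/2)(q_Z) = 0.
Zephyr's first-order condition: 87 - 2q_Z - (1/2)(q_E) = 0.
Rearranging gives the reaction functions q_E = (78 - (1/2)q_Z)/7 and q_Z = (87 - (1/2)q_E)/2.
Substituting one into the other gives q_E = 90/11 and q_Z = 456/11.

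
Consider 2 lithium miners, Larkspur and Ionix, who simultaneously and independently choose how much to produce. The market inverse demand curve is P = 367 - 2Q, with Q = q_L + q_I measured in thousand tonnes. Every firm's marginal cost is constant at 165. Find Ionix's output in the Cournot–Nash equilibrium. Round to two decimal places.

A representative firm's profit is π_i = q_i(367 - 2Q) - 165q_i.
Setting ∂π_i/∂q_i = 0 with rivals' quantities fixed: 202 - 4q_i - 2q_j = 0.
By symmetry each firm produces the same amount; substituting q_j = q_i yields q_i = 202/6 = 101/3.

33.67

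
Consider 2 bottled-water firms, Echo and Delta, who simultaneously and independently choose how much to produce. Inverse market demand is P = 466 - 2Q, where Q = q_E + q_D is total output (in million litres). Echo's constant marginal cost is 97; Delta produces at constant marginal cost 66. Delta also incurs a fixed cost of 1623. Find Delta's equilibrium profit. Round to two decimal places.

Echo's profit: π_E = (466 - 2Q)q_E - (97q_E). Setting ∂π_E/∂q_E = 0: 369 - 4q_E - 2(q_D) = 0.
Delta's first-order condition: 400 - 4q_D - 2(q_E) = 0.
Best responses: q_E = (369 - 2q_D)/4, q_D = (400 - 2q_E)/4.
Solving the pair: q_E = 169/3, q_D = 431/6.
Price P = 466 - 2·(769/6) = 629/3.
Delta's profit: (629/3 - 66)·(431/6) - 1623 = 8697.0556.

8697.06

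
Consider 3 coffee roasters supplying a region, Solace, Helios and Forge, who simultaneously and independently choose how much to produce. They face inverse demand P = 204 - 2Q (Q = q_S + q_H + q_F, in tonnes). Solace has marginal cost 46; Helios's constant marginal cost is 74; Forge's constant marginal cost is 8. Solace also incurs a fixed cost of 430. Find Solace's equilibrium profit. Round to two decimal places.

Solace's profit: π_S = (204 - 2Q)q_S - (46q_S). Setting ∂π_S/∂q_S = 0: 158 - 4q_S - 2(q_H + q_F) = 0.
Helios's first-order condition: 130 - 4q_H - 2(q_S + q_F) = 0.
Forge's profit: π_F = (204 - 2Q)q_F - (8q_F). Setting ∂π_F/∂q_F = 0: 196 - 4q_F - 2(q_S + q_H) = 0.
Adding the 3 conditions: 484 − 4Q − 4Q = 0, i.e. Q = 121/2.
Back-substituting: q_S = (158 − 121)/2 = 37/2, q_H = (130 − 121)/2 = 9/2, q_F = (196 − 121)/2 = 75/2.
Price P = 204 - 2·(121/2) = 83.
Solace's profit: (83 - 46)·(37/2) - 430 = 509/2.

254.50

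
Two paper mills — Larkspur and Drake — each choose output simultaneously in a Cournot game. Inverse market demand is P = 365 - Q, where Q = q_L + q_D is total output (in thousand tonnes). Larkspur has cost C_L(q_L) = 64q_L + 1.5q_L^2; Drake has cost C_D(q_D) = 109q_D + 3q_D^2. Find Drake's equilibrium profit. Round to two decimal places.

2520.55

Larkspur's profit: π_L = (365 - Q)q_L - (64q_L + (3/2)q_L²). Setting ∂π_L/∂q_L = 0: 301 - 5q_L - (q_D) = 0.
Drake's first-order condition: 256 - 8q_D - (q_L) = 0.
So q_L = (301 - q_D)/5 and q_D = (256 - q_L)/8.
Substituting one into the other gives q_L = 55.1795 and q_D = 979/39.
Price P = 365 - 80.2821 = 284.7179.
Drake's profit: 284.7179·(979/39) - 109·(979/39) - 3(979/39)² = 2520.5549.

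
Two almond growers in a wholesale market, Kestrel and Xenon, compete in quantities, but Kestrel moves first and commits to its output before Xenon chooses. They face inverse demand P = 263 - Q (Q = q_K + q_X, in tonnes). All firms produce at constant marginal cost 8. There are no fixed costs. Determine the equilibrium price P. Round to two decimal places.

The follower Xenon best-responds to any q_K: π_X = (263 - Q)q_X - 8q_X.
Setting the follower's marginal profit to zero, 255 - q_K - 2q_X = 0, i.e. q_X = (255 - q_K)/2.
The leader anticipates this reaction. Substituting into P = 263 - Q gives P = 271/2 - (1/2)q_K, so π_K = (271/2 - (1/2)q_K)q_K - 8q_K.
The leader's first-order condition 255/2 - q_K = 0 yields q_K = 255/2.
Then q_X = (255 - 255/2)/2 = 255/4.
Total output Q = 765/4, so price P = 263 - 765/4 = 287/4.

71.75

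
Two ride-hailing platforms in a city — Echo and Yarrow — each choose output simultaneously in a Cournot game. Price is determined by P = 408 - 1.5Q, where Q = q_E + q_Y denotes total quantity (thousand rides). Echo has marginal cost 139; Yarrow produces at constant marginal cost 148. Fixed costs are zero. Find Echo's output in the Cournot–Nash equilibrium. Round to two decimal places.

61.78

Echo's profit: π_E = (408 - 1.5Q)q_E - (139q_E). Setting ∂π_E/∂q_E = 0: 269 - 3q_E - (3/2)(q_Y) = 0.
Yarrow's first-order condition: 260 - 3q_Y - (3/2)(q_E) = 0.
Rearranging gives the reaction functions q_E = (269 - (3/2)q_Y)/3 and q_Y = (260 - (3/2)q_E)/3.
Solving the pair: q_E = 556/9, q_Y = 502/9.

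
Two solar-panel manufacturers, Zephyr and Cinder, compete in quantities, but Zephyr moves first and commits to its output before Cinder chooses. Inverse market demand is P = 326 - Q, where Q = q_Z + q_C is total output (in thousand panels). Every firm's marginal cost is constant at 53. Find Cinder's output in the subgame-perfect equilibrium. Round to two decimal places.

68.25

The follower Cinder best-responds to any q_Z: π_C = (326 - Q)q_C - 53q_C.
Setting the follower's marginal profit to zero, 273 - q_Z - 2q_C = 0, i.e. q_C = (273 - q_Z)/2.
Zephyr substitutes q_C(q_Z) into its own profit: π_Z = q_Z(326 - q_Z - (273 - q_Z)/2) - 53q_Z = (379/2 - (1/2)q_Z)q_Z - 53q_Z.
Leader FOC: 273/2 - q_Z = 0, so q_Z = 273/2.
Then q_C = (273 - 273/2)/2 = 273/4.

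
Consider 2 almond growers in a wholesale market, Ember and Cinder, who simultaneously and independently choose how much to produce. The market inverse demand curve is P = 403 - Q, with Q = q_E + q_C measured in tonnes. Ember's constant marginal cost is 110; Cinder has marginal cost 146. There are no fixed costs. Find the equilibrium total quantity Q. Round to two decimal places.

183.33

Ember's profit: π_E = (403 - Q)q_E - (110q_E). Setting ∂π_E/∂q_E = 0: 293 - 2q_E - (q_C) = 0.
Cinder's profit: π_C = (403 - Q)q_C - (146q_C). Setting ∂π_C/∂q_C = 0: 257 - 2q_C - (q_E) = 0.
So q_E = (293 - q_C)/2 and q_C = (257 - q_E)/2.
Substituting one into the other gives q_E = 329/3 and q_C = 221/3.
Total output Q = 329/3 + 221/3 = 550/3.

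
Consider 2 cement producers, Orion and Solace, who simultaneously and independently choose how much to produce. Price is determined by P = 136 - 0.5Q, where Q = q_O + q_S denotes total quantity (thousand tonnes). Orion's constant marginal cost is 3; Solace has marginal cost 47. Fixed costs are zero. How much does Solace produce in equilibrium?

30

Orion's profit: π_O = (136 - 0.5Q)q_O - (3q_O). Setting ∂π_O/∂q_O = 0: 133 - q_O - (1/2)(q_S) = 0.
Solace's first-order condition: 89 - q_S - (1/2)(q_O) = 0.
Rearranging gives the reaction functions q_O = (133 - (1/2)q_S) and q_S = (89 - (1/2)q_O).
Solving the pair: q_O = 118, q_S = 30.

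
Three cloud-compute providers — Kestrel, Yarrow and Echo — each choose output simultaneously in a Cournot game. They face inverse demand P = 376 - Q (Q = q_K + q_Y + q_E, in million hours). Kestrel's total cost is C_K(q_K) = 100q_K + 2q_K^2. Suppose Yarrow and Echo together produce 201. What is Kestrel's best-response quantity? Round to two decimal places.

With rivals' combined output fixed at 201, Kestrel's profit is π_K = (376 - 201 - q_K)q_K - (100q_K + 2q_K²) = (175 - q_K)q_K - (100q_K + 2q_K²).
∂π_K/∂q_K = 75 - 6q_K = 0, so q_K = 25/2.

12.50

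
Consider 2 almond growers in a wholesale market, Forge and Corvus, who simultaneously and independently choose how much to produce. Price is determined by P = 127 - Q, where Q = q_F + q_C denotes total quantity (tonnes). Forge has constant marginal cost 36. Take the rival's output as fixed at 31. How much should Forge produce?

With the rival's output fixed at 31, Forge's profit is π_F = (127 - 31 - q_F)q_F - (36q_F) = (96 - q_F)q_F - (36q_F).
∂π_F/∂q_F = 60 - 2q_F = 0, so q_F = 30.

30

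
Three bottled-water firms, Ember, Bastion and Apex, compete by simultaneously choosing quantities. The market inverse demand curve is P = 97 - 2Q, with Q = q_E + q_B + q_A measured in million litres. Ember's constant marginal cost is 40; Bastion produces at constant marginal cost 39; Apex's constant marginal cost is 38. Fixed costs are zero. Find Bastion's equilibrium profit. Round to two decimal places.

Ember's profit: π_E = (97 - 2Q)q_E - (40q_E). Setting ∂π_E/∂q_E = 0: 57 - 4q_E - 2(q_B + q_A) = 0.
Bastion's profit: π_B = (97 - 2Q)q_B - (39q_B). Setting ∂π_B/∂q_B = 0: 58 - 4q_B - 2(q_E + q_A) = 0.
Apex's profit: π_A = (97 - 2Q)q_A - (38q_A). Setting ∂π_A/∂q_A = 0: 59 - 4q_A - 2(q_E + q_B) = 0.
Adding the 3 first-order conditions: 174 − 8Q = 0, so Q = 87/4.
Back-substituting: q_E = (57 − 87/2)/2 = 27/4, q_B = (58 − 87/2)/2 = 29/4, q_A = (59 − 87/2)/2 = 31/4.
Price P = 97 - 2·(87/4) = 107/2.
Bastion's profit: (107/2 - 39)·(29/4) = 841/8.

105.13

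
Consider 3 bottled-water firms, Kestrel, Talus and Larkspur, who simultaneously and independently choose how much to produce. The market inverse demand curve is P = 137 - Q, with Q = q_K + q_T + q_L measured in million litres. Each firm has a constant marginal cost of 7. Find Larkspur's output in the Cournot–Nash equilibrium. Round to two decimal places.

32.50

Each firm earns π_i = (137 - Q)q_i - 7q_i.
Setting ∂π_i/∂q_i = 0 with rivals' quantities fixed: 130 - 2q_i - Σ_{j≠i} q_j = 0.
With identical firms every q_j equals q_i, so Σ_{j≠i} q_j = 2q_i and 130 = 4q_i, giving q_i = 65/2.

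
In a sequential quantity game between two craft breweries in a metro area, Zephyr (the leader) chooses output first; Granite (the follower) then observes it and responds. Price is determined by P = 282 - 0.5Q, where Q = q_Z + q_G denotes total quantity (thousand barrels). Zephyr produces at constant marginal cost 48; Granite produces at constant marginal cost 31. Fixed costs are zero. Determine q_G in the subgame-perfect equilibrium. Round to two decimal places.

142.50

Solve by backward induction. Given q_Z, the follower Granite maximises π_G = (282 - (1/2)q_Z - (1/2)q_G)q_G - 31q_G.
Setting the follower's marginal profit to zero, 251 - (1/2)q_Z - q_G = 0, i.e. q_G = (251 - (1/2)q_Z).
Zephyr substitutes q_G(q_Z) into its own profit: π_Z = q_Z(282 - (1/2)q_Z - (251 - (1/2)q_Z)/2) - 48q_Z = (313/2 - (1/4)q_Z)q_Z - 48q_Z.
The leader's first-order condition 217/2 - (1/2)q_Z = 0 yields q_Z = 217.
Then q_G = (251 - (1/2)·217) = 285/2.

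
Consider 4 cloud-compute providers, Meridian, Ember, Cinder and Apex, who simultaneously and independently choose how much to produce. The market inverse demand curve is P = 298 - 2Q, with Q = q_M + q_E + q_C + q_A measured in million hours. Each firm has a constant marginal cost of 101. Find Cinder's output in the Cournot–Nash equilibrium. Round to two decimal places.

Each firm earns π_i = (298 - 2Q)q_i - 101q_i.
First-order condition (treating rivals' output as given): 197 - 4q_i - 2·Σ_{j≠i} q_j = 0.
With identical firms every q_j equals q_i, so Σ_{j≠i} q_j = 3q_i and 197 = 10q_i, giving q_i = 197/10.

19.70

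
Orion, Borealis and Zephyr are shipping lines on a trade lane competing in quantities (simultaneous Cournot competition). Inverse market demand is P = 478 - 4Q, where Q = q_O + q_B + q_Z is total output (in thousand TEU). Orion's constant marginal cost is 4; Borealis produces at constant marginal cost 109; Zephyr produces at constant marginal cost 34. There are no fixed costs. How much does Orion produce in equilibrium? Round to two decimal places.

Orion's profit: π_O = (478 - 4Q)q_O - (4q_O). Setting ∂π_O/∂q_O = 0: 474 - 8q_O - 4(q_B + q_Z) = 0.
Borealis's profit: π_B = (478 - 4Q)q_B - (109q_B). Setting ∂π_B/∂q_B = 0: 369 - 8q_B - 4(q_O + q_Z) = 0.
Zephyr's profit: π_Z = (478 - 4Q)q_Z - (34q_Z). Setting ∂π_Z/∂q_Z = 0: 444 - 8q_Z - 4(q_O + q_B) = 0.
Adding the 3 conditions: 1287 − 8Q − 8Q = 0, i.e. Q = 1287/16.
Back-substituting: q_O = (474 − 1287/4)/4 = 609/16, q_B = (369 − 1287/4)/4 = 189/16, q_Z = (444 − 1287/4)/4 = 489/16.

38.06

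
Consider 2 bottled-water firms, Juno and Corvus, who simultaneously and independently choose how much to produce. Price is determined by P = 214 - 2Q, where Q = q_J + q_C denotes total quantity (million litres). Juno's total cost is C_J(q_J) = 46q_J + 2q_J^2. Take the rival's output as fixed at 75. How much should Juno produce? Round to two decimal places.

With the rival's output fixed at 75, Juno's profit is π_J = (214 - 2·75 - 2q_J)q_J - (46q_J + 2q_J²) = (64 - 2q_J)q_J - (46q_J + 2q_J²).
∂π_J/∂q_J = 18 - 8q_J = 0, so q_J = 9/4.

2.25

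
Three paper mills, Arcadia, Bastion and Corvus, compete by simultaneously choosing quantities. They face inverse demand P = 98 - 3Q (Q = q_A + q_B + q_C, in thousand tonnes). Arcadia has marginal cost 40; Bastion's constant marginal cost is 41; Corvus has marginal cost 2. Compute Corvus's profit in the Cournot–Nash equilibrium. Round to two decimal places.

Arcadia's profit: π_A = (98 - 3Q)q_A - (40q_A). Setting ∂π_A/∂q_A = 0: 58 - 6q_A - 3(q_B + q_C) = 0.
Bastion's profit: π_B = (98 - 3Q)q_B - (41q_B). Setting ∂π_B/∂q_B = 0: 57 - 6q_B - 3(q_A + q_C) = 0.
Corvus's profit: π_C = (98 - 3Q)q_C - (2q_C). Setting ∂π_C/∂q_C = 0: 96 - 6q_C - 3(q_A + q_B) = 0.
Adding the 3 conditions: 211 − 6Q − 6Q = 0, i.e. Q = 211/12.
Back-substituting: q_A = (58 − 211/4)/3 = 7/4, q_B = (57 − 211/4)/3 = 17/12, q_C = (96 − 211/4)/3 = 173/12.
Price P = 98 - 3·(211/12) = 181/4.
Corvus's profit: (181/4 - 2)·(173/12) = 623.5208.

623.52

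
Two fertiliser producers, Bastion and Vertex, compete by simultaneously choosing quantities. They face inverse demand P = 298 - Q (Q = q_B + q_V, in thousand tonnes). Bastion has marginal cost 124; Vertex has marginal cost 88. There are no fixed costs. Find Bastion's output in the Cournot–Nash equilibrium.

Bastion's profit: π_B = (298 - Q)q_B - (124q_B). Setting ∂π_B/∂q_B = 0: 174 - 2q_B - (q_V) = 0.
Vertex's profit: π_V = (298 - Q)q_V - (88q_V). Setting ∂π_V/∂q_V = 0: 210 - 2q_V - (q_B) = 0.
So q_B = (174 - q_V)/2 and q_V = (210 - q_B)/2.
Solving the pair: q_B = 46, q_V = 82.

46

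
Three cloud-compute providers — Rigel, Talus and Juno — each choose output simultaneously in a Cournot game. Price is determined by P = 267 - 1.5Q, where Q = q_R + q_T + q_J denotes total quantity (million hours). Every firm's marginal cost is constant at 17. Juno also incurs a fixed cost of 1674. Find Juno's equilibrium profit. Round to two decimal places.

930.17

A representative firm's profit is π_i = q_i(267 - 1.5Q) - 17q_i.
Setting ∂π_i/∂q_i = 0 with rivals' quantities fixed: 250 - 3q_i - (3/2)·Σ_{j≠i} q_j = 0.
With identical firms every q_j equals q_i, so Σ_{j≠i} q_j = 2q_i and 250 = 6q_i, giving q_i = 125/3.
Price P = 267 - (3/2)·125 = 159/2.
Juno's profit: (159/2 - 17)·(125/3) - 1674 = 930.1667.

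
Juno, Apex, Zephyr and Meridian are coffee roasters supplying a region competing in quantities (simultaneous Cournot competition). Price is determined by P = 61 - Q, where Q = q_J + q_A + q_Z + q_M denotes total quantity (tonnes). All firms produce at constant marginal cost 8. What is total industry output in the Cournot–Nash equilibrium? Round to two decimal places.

42.40

Each firm earns π_i = (61 - Q)q_i - 8q_i.
First-order condition (treating rivals' output as given): 53 - 2q_i - Σ_{j≠i} q_j = 0.
With identical firms every q_j equals q_i, so Σ_{j≠i} q_j = 3q_i and 53 = 5q_i, giving q_i = 53/5.
Total output Q = 53/5 + 53/5 + 53/5 + 53/5 = 212/5.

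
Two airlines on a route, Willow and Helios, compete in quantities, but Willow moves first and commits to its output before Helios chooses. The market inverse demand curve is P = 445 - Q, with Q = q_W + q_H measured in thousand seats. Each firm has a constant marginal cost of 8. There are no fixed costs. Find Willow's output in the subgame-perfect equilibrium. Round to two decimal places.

The follower Helios best-responds to any q_W: π_H = (445 - Q)q_H - 8q_H.
Follower FOC: 437 - q_W - 2q_H = 0, so q_H(q_W) = (437 - q_W)/2.
Willow substitutes q_H(q_W) into its own profit: π_W = q_W(445 - q_W - (437 - q_W)/2) - 8q_W = (453/2 - (1/2)q_W)q_W - 8q_W.
Maximising: ∂π_W/∂q_W = 437/2 - q_W = 0, giving q_W = 437/2.
Then q_H = (437 - 437/2)/2 = 437/4.

218.50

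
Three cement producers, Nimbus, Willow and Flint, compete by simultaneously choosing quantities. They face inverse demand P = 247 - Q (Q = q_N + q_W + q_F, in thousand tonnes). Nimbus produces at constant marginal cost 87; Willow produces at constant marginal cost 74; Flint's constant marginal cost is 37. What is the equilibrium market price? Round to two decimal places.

Nimbus's profit: π_N = (247 - Q)q_N - (87q_N). Setting ∂π_N/∂q_N = 0: 160 - 2q_N - (q_W + q_F) = 0.
Willow's profit: π_W = (247 - Q)q_W - (74q_W). Setting ∂π_W/∂q_W = 0: 173 - 2q_W - (q_N + q_F) = 0.
Flint's profit: π_F = (247 - Q)q_F - (37q_F). Setting ∂π_F/∂q_F = 0: 210 - 2q_F - (q_N + q_W) = 0.
Adding the 3 conditions: 543 − 2Q − 2Q = 0, i.e. Q = 543/4.
Back-substituting: q_N = (160 − 543/4) = 97/4, q_W = (173 − 543/4) = 149/4, q_F = (210 − 543/4) = 297/4.
Total output Q = 543/4, so price P = 247 - 543/4 = 445/4.

111.25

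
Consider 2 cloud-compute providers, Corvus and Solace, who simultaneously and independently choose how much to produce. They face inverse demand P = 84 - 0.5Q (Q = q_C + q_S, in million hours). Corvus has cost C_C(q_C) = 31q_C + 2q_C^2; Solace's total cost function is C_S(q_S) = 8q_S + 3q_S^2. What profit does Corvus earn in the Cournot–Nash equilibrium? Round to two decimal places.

Corvus's profit: π_C = (84 - 0.5Q)q_C - (31q_C + 2q_C²). Setting ∂π_C/∂q_C = 0: 53 - 5q_C - (1/2)(q_S) = 0.
Solace's first-order condition: 76 - 7q_S - (1/2)(q_C) = 0.
Rearranging gives the reaction functions q_C = (53 - (1/2)q_S)/5 and q_S = (76 - (1/2)q_C)/7.
Solving the pair: q_C = 1332/139, q_S = 1414/139.
Price P = 84 - (1/2)·19.7554 = 74.1223.
Corvus's profit: 74.1223·(1332/139) - 31·(1332/139) - 2(1332/139)² = 229.5720.

229.57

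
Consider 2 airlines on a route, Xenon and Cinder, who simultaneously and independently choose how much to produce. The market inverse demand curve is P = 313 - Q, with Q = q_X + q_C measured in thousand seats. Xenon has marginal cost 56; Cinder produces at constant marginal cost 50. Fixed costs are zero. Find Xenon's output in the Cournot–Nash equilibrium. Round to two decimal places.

Xenon's profit: π_X = (313 - Q)q_X - (56q_X). Setting ∂π_X/∂q_X = 0: 257 - 2q_X - (q_C) = 0.
Cinder's profit: π_C = (313 - Q)q_C - (50q_C). Setting ∂π_C/∂q_C = 0: 263 - 2q_C - (q_X) = 0.
Rearranging gives the reaction functions q_X = (257 - q_C)/2 and q_C = (263 - q_X)/2.
Solving the pair: q_X = 251/3, q_C = 269/3.

83.67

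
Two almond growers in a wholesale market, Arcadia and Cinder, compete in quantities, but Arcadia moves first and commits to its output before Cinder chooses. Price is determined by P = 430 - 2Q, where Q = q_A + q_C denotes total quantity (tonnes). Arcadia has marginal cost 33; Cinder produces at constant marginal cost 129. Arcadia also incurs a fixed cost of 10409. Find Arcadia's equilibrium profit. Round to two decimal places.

4781.56

The follower Cinder best-responds to any q_A: π_C = (430 - 2Q)q_C - 129q_C.
Setting the follower's marginal profit to zero, 301 - 2q_A - 4q_C = 0, i.e. q_C = (301 - 2q_A)/4.
Arcadia substitutes q_C(q_A) into its own profit: π_A = q_A(430 - 2q_A - (301 - 2q_A)/2) - 33q_A = (559/2 - q_A)q_A - 33q_A.
The leader's first-order condition 493/2 - 2q_A = 0 yields q_A = 493/4.
Then q_C = (301 - 2·(493/4))/4 = 109/8.
Price P = 430 - 2·(1095/8) = 625/4.
Arcadia's profit: (625/4 - 33)·(493/4) - 10409 = 4781.5625.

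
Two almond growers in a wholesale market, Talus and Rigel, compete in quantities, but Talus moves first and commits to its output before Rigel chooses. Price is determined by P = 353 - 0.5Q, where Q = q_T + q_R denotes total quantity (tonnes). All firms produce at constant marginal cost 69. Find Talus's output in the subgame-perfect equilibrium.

284

Solve by backward induction. Given q_T, the follower Rigel maximises π_R = (353 - (1/2)q_T - (1/2)q_R)q_R - 69q_R.
Setting the follower's marginal profit to zero, 284 - (1/2)q_T - q_R = 0, i.e. q_R = (284 - (1/2)q_T).
Talus substitutes q_R(q_T) into its own profit: π_T = q_T(353 - (1/2)q_T - (284 - (1/2)q_T)/2) - 69q_T = (211 - (1/4)q_T)q_T - 69q_T.
Maximising: ∂π_T/∂q_T = 142 - (1/2)q_T = 0, giving q_T = 284.
Then q_R = (284 - (1/2)·284) = 142.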